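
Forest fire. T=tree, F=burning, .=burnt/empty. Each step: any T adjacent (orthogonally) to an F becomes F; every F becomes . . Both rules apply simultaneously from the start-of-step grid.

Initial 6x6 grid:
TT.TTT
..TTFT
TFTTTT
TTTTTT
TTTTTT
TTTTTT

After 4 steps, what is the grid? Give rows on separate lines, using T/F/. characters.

Step 1: 7 trees catch fire, 2 burn out
  TT.TFT
  ..TF.F
  F.FTFT
  TFTTTT
  TTTTTT
  TTTTTT
Step 2: 9 trees catch fire, 7 burn out
  TT.F.F
  ..F...
  ...F.F
  F.FTFT
  TFTTTT
  TTTTTT
Step 3: 6 trees catch fire, 9 burn out
  TT....
  ......
  ......
  ...F.F
  F.FTFT
  TFTTTT
Step 4: 5 trees catch fire, 6 burn out
  TT....
  ......
  ......
  ......
  ...F.F
  F.FTFT

TT....
......
......
......
...F.F
F.FTFT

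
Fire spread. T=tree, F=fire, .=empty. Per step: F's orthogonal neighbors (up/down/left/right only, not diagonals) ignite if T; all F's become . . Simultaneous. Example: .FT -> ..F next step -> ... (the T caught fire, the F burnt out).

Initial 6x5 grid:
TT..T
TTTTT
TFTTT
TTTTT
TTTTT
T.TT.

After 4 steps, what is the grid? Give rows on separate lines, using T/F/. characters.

Step 1: 4 trees catch fire, 1 burn out
  TT..T
  TFTTT
  F.FTT
  TFTTT
  TTTTT
  T.TT.
Step 2: 7 trees catch fire, 4 burn out
  TF..T
  F.FTT
  ...FT
  F.FTT
  TFTTT
  T.TT.
Step 3: 6 trees catch fire, 7 burn out
  F...T
  ...FT
  ....F
  ...FT
  F.FTT
  T.TT.
Step 4: 5 trees catch fire, 6 burn out
  ....T
  ....F
  .....
  ....F
  ...FT
  F.FT.

....T
....F
.....
....F
...FT
F.FT.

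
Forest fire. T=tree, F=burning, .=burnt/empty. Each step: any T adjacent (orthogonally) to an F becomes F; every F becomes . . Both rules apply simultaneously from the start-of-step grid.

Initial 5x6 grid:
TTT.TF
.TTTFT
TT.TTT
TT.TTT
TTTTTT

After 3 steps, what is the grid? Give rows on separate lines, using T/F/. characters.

Step 1: 4 trees catch fire, 2 burn out
  TTT.F.
  .TTF.F
  TT.TFT
  TT.TTT
  TTTTTT
Step 2: 4 trees catch fire, 4 burn out
  TTT...
  .TF...
  TT.F.F
  TT.TFT
  TTTTTT
Step 3: 5 trees catch fire, 4 burn out
  TTF...
  .F....
  TT....
  TT.F.F
  TTTTFT

TTF...
.F....
TT....
TT.F.F
TTTTFT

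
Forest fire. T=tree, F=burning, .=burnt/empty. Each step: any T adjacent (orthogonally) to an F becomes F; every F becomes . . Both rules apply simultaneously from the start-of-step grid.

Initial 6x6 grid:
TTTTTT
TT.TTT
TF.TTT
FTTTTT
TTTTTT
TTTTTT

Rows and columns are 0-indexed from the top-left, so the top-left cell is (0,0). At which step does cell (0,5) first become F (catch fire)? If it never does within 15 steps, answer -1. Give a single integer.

Step 1: cell (0,5)='T' (+4 fires, +2 burnt)
Step 2: cell (0,5)='T' (+5 fires, +4 burnt)
Step 3: cell (0,5)='T' (+5 fires, +5 burnt)
Step 4: cell (0,5)='T' (+5 fires, +5 burnt)
Step 5: cell (0,5)='T' (+6 fires, +5 burnt)
Step 6: cell (0,5)='F' (+5 fires, +6 burnt)
  -> target ignites at step 6
Step 7: cell (0,5)='.' (+2 fires, +5 burnt)
Step 8: cell (0,5)='.' (+0 fires, +2 burnt)
  fire out at step 8

6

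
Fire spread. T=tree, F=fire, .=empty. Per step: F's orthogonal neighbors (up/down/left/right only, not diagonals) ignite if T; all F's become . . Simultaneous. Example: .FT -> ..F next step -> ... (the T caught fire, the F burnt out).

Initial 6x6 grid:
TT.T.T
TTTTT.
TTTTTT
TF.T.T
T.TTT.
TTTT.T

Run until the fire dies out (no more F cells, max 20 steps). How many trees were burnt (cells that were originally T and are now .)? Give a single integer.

Answer: 25

Derivation:
Step 1: +2 fires, +1 burnt (F count now 2)
Step 2: +4 fires, +2 burnt (F count now 4)
Step 3: +5 fires, +4 burnt (F count now 5)
Step 4: +5 fires, +5 burnt (F count now 5)
Step 5: +5 fires, +5 burnt (F count now 5)
Step 6: +4 fires, +5 burnt (F count now 4)
Step 7: +0 fires, +4 burnt (F count now 0)
Fire out after step 7
Initially T: 27, now '.': 34
Total burnt (originally-T cells now '.'): 25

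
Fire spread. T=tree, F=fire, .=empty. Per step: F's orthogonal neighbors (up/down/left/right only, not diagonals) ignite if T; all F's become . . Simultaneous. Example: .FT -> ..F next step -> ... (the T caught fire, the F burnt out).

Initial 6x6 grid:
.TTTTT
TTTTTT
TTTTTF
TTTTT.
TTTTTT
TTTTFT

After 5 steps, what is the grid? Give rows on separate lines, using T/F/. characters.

Step 1: 5 trees catch fire, 2 burn out
  .TTTTT
  TTTTTF
  TTTTF.
  TTTTT.
  TTTTFT
  TTTF.F
Step 2: 7 trees catch fire, 5 burn out
  .TTTTF
  TTTTF.
  TTTF..
  TTTTF.
  TTTF.F
  TTF...
Step 3: 6 trees catch fire, 7 burn out
  .TTTF.
  TTTF..
  TTF...
  TTTF..
  TTF...
  TF....
Step 4: 6 trees catch fire, 6 burn out
  .TTF..
  TTF...
  TF....
  TTF...
  TF....
  F.....
Step 5: 5 trees catch fire, 6 burn out
  .TF...
  TF....
  F.....
  TF....
  F.....
  ......

.TF...
TF....
F.....
TF....
F.....
......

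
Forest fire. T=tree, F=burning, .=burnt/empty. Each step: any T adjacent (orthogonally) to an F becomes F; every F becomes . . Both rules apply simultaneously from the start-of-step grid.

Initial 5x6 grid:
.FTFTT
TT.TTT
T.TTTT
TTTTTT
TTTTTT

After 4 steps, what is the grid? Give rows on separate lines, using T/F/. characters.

Step 1: 4 trees catch fire, 2 burn out
  ..F.FT
  TF.FTT
  T.TTTT
  TTTTTT
  TTTTTT
Step 2: 4 trees catch fire, 4 burn out
  .....F
  F...FT
  T.TFTT
  TTTTTT
  TTTTTT
Step 3: 5 trees catch fire, 4 burn out
  ......
  .....F
  F.F.FT
  TTTFTT
  TTTTTT
Step 4: 5 trees catch fire, 5 burn out
  ......
  ......
  .....F
  FTF.FT
  TTTFTT

......
......
.....F
FTF.FT
TTTFTT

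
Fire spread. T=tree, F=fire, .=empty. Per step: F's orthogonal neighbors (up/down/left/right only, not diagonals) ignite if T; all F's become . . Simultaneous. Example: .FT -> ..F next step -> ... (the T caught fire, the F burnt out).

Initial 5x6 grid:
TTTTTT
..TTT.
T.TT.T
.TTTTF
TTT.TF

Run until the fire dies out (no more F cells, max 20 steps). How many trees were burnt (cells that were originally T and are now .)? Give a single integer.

Step 1: +3 fires, +2 burnt (F count now 3)
Step 2: +1 fires, +3 burnt (F count now 1)
Step 3: +2 fires, +1 burnt (F count now 2)
Step 4: +4 fires, +2 burnt (F count now 4)
Step 5: +4 fires, +4 burnt (F count now 4)
Step 6: +3 fires, +4 burnt (F count now 3)
Step 7: +2 fires, +3 burnt (F count now 2)
Step 8: +1 fires, +2 burnt (F count now 1)
Step 9: +0 fires, +1 burnt (F count now 0)
Fire out after step 9
Initially T: 21, now '.': 29
Total burnt (originally-T cells now '.'): 20

Answer: 20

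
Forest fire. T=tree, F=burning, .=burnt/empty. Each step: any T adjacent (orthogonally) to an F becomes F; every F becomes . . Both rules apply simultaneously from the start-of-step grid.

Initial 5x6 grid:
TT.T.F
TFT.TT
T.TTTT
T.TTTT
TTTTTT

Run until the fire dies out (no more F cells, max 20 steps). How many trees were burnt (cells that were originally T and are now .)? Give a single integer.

Answer: 22

Derivation:
Step 1: +4 fires, +2 burnt (F count now 4)
Step 2: +5 fires, +4 burnt (F count now 5)
Step 3: +5 fires, +5 burnt (F count now 5)
Step 4: +5 fires, +5 burnt (F count now 5)
Step 5: +3 fires, +5 burnt (F count now 3)
Step 6: +0 fires, +3 burnt (F count now 0)
Fire out after step 6
Initially T: 23, now '.': 29
Total burnt (originally-T cells now '.'): 22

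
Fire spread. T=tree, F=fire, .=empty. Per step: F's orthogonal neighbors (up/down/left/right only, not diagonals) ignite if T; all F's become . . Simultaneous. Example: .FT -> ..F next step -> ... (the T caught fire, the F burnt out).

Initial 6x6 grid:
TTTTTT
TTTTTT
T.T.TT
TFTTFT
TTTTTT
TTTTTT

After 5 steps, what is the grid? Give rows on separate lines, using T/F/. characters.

Step 1: 7 trees catch fire, 2 burn out
  TTTTTT
  TTTTTT
  T.T.FT
  F.FF.F
  TFTTFT
  TTTTTT
Step 2: 10 trees catch fire, 7 burn out
  TTTTTT
  TTTTFT
  F.F..F
  ......
  F.FF.F
  TFTTFT
Step 3: 9 trees catch fire, 10 burn out
  TTTTFT
  FTFF.F
  ......
  ......
  ......
  F.FF.F
Step 4: 5 trees catch fire, 9 burn out
  FTFF.F
  .F....
  ......
  ......
  ......
  ......
Step 5: 1 trees catch fire, 5 burn out
  .F....
  ......
  ......
  ......
  ......
  ......

.F....
......
......
......
......
......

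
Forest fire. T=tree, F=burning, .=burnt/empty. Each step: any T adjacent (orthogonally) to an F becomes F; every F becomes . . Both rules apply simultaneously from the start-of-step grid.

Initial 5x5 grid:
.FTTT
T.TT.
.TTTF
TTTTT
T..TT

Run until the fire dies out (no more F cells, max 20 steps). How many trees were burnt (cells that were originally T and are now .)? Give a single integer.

Answer: 16

Derivation:
Step 1: +3 fires, +2 burnt (F count now 3)
Step 2: +6 fires, +3 burnt (F count now 6)
Step 3: +4 fires, +6 burnt (F count now 4)
Step 4: +1 fires, +4 burnt (F count now 1)
Step 5: +1 fires, +1 burnt (F count now 1)
Step 6: +1 fires, +1 burnt (F count now 1)
Step 7: +0 fires, +1 burnt (F count now 0)
Fire out after step 7
Initially T: 17, now '.': 24
Total burnt (originally-T cells now '.'): 16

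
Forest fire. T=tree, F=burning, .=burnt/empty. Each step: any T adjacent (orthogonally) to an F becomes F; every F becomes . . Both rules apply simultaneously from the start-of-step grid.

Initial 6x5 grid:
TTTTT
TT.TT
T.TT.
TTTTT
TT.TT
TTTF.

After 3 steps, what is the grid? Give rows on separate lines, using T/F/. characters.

Step 1: 2 trees catch fire, 1 burn out
  TTTTT
  TT.TT
  T.TT.
  TTTTT
  TT.FT
  TTF..
Step 2: 3 trees catch fire, 2 burn out
  TTTTT
  TT.TT
  T.TT.
  TTTFT
  TT..F
  TF...
Step 3: 5 trees catch fire, 3 burn out
  TTTTT
  TT.TT
  T.TF.
  TTF.F
  TF...
  F....

TTTTT
TT.TT
T.TF.
TTF.F
TF...
F....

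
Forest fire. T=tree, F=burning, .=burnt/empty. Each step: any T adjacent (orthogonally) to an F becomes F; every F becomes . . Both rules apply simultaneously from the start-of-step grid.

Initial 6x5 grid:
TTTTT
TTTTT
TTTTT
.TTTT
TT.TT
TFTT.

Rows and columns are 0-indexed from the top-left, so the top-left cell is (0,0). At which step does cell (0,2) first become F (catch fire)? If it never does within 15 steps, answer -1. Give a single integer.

Step 1: cell (0,2)='T' (+3 fires, +1 burnt)
Step 2: cell (0,2)='T' (+3 fires, +3 burnt)
Step 3: cell (0,2)='T' (+3 fires, +3 burnt)
Step 4: cell (0,2)='T' (+5 fires, +3 burnt)
Step 5: cell (0,2)='T' (+5 fires, +5 burnt)
Step 6: cell (0,2)='F' (+4 fires, +5 burnt)
  -> target ignites at step 6
Step 7: cell (0,2)='.' (+2 fires, +4 burnt)
Step 8: cell (0,2)='.' (+1 fires, +2 burnt)
Step 9: cell (0,2)='.' (+0 fires, +1 burnt)
  fire out at step 9

6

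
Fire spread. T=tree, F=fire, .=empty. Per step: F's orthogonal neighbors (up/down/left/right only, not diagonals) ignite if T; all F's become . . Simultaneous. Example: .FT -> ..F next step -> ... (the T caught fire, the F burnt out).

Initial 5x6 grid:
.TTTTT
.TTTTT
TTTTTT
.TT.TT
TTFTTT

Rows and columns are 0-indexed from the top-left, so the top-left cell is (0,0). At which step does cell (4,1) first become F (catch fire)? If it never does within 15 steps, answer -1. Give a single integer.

Step 1: cell (4,1)='F' (+3 fires, +1 burnt)
  -> target ignites at step 1
Step 2: cell (4,1)='.' (+4 fires, +3 burnt)
Step 3: cell (4,1)='.' (+5 fires, +4 burnt)
Step 4: cell (4,1)='.' (+6 fires, +5 burnt)
Step 5: cell (4,1)='.' (+4 fires, +6 burnt)
Step 6: cell (4,1)='.' (+2 fires, +4 burnt)
Step 7: cell (4,1)='.' (+1 fires, +2 burnt)
Step 8: cell (4,1)='.' (+0 fires, +1 burnt)
  fire out at step 8

1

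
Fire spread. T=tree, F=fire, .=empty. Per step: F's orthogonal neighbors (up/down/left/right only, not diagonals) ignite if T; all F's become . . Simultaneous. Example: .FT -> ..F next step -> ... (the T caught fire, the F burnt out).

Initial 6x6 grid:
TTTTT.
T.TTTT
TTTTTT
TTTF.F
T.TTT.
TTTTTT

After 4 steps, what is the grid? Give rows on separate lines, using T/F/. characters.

Step 1: 4 trees catch fire, 2 burn out
  TTTTT.
  T.TTTT
  TTTFTF
  TTF...
  T.TFT.
  TTTTTT
Step 2: 8 trees catch fire, 4 burn out
  TTTTT.
  T.TFTF
  TTF.F.
  TF....
  T.F.F.
  TTTFTT
Step 3: 7 trees catch fire, 8 burn out
  TTTFT.
  T.F.F.
  TF....
  F.....
  T.....
  TTF.FT
Step 4: 6 trees catch fire, 7 burn out
  TTF.F.
  T.....
  F.....
  ......
  F.....
  TF...F

TTF.F.
T.....
F.....
......
F.....
TF...F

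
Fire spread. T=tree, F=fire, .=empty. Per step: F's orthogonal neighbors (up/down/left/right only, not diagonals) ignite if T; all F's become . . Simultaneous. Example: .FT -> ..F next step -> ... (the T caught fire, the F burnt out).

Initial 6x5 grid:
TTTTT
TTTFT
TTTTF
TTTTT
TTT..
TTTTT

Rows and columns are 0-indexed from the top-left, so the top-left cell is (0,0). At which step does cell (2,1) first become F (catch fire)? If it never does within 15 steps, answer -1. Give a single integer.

Step 1: cell (2,1)='T' (+5 fires, +2 burnt)
Step 2: cell (2,1)='T' (+5 fires, +5 burnt)
Step 3: cell (2,1)='F' (+4 fires, +5 burnt)
  -> target ignites at step 3
Step 4: cell (2,1)='.' (+4 fires, +4 burnt)
Step 5: cell (2,1)='.' (+3 fires, +4 burnt)
Step 6: cell (2,1)='.' (+3 fires, +3 burnt)
Step 7: cell (2,1)='.' (+2 fires, +3 burnt)
Step 8: cell (2,1)='.' (+0 fires, +2 burnt)
  fire out at step 8

3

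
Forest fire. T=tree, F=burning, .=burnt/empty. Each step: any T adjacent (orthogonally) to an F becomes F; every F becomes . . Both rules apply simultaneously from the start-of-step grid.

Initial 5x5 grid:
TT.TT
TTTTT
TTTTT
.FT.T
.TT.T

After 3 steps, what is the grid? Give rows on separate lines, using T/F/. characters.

Step 1: 3 trees catch fire, 1 burn out
  TT.TT
  TTTTT
  TFTTT
  ..F.T
  .FT.T
Step 2: 4 trees catch fire, 3 burn out
  TT.TT
  TFTTT
  F.FTT
  ....T
  ..F.T
Step 3: 4 trees catch fire, 4 burn out
  TF.TT
  F.FTT
  ...FT
  ....T
  ....T

TF.TT
F.FTT
...FT
....T
....T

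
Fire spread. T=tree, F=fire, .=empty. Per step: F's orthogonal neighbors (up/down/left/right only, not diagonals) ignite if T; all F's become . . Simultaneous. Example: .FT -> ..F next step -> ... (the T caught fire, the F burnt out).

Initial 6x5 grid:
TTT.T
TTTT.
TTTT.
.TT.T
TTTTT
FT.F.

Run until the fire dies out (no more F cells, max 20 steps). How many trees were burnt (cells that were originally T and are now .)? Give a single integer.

Step 1: +3 fires, +2 burnt (F count now 3)
Step 2: +3 fires, +3 burnt (F count now 3)
Step 3: +3 fires, +3 burnt (F count now 3)
Step 4: +2 fires, +3 burnt (F count now 2)
Step 5: +4 fires, +2 burnt (F count now 4)
Step 6: +4 fires, +4 burnt (F count now 4)
Step 7: +1 fires, +4 burnt (F count now 1)
Step 8: +0 fires, +1 burnt (F count now 0)
Fire out after step 8
Initially T: 21, now '.': 29
Total burnt (originally-T cells now '.'): 20

Answer: 20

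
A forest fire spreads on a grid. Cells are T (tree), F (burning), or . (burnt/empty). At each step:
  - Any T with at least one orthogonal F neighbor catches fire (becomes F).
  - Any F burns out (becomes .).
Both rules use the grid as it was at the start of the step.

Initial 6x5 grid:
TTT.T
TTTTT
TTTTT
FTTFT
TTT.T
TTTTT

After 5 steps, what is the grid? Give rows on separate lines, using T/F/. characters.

Step 1: 6 trees catch fire, 2 burn out
  TTT.T
  TTTTT
  FTTFT
  .FF.F
  FTT.T
  TTTTT
Step 2: 9 trees catch fire, 6 burn out
  TTT.T
  FTTFT
  .FF.F
  .....
  .FF.F
  FTTTT
Step 3: 7 trees catch fire, 9 burn out
  FTT.T
  .FF.F
  .....
  .....
  .....
  .FFTF
Step 4: 4 trees catch fire, 7 burn out
  .FF.F
  .....
  .....
  .....
  .....
  ...F.
Step 5: 0 trees catch fire, 4 burn out
  .....
  .....
  .....
  .....
  .....
  .....

.....
.....
.....
.....
.....
.....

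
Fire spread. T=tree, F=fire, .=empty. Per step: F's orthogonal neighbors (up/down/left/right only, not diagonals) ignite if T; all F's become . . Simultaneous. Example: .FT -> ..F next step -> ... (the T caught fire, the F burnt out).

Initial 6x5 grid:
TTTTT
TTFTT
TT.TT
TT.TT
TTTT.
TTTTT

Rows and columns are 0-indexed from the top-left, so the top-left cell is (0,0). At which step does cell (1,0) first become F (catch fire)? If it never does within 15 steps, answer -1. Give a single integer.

Step 1: cell (1,0)='T' (+3 fires, +1 burnt)
Step 2: cell (1,0)='F' (+6 fires, +3 burnt)
  -> target ignites at step 2
Step 3: cell (1,0)='.' (+6 fires, +6 burnt)
Step 4: cell (1,0)='.' (+4 fires, +6 burnt)
Step 5: cell (1,0)='.' (+4 fires, +4 burnt)
Step 6: cell (1,0)='.' (+3 fires, +4 burnt)
Step 7: cell (1,0)='.' (+0 fires, +3 burnt)
  fire out at step 7

2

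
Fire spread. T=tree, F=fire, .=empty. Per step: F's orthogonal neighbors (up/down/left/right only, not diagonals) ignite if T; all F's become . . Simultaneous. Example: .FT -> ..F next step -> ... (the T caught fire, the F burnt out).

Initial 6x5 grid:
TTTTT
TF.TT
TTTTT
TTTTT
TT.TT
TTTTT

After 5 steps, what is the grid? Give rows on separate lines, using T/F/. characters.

Step 1: 3 trees catch fire, 1 burn out
  TFTTT
  F..TT
  TFTTT
  TTTTT
  TT.TT
  TTTTT
Step 2: 5 trees catch fire, 3 burn out
  F.FTT
  ...TT
  F.FTT
  TFTTT
  TT.TT
  TTTTT
Step 3: 5 trees catch fire, 5 burn out
  ...FT
  ...TT
  ...FT
  F.FTT
  TF.TT
  TTTTT
Step 4: 6 trees catch fire, 5 burn out
  ....F
  ...FT
  ....F
  ...FT
  F..TT
  TFTTT
Step 5: 5 trees catch fire, 6 burn out
  .....
  ....F
  .....
  ....F
  ...FT
  F.FTT

.....
....F
.....
....F
...FT
F.FTT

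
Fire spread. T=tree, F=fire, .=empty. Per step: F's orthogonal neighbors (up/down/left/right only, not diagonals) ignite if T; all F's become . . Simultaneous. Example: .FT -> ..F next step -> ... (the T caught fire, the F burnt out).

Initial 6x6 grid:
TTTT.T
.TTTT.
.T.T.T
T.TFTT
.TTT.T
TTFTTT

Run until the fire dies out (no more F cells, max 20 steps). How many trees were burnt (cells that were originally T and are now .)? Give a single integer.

Step 1: +7 fires, +2 burnt (F count now 7)
Step 2: +5 fires, +7 burnt (F count now 5)
Step 3: +6 fires, +5 burnt (F count now 6)
Step 4: +2 fires, +6 burnt (F count now 2)
Step 5: +2 fires, +2 burnt (F count now 2)
Step 6: +1 fires, +2 burnt (F count now 1)
Step 7: +0 fires, +1 burnt (F count now 0)
Fire out after step 7
Initially T: 25, now '.': 34
Total burnt (originally-T cells now '.'): 23

Answer: 23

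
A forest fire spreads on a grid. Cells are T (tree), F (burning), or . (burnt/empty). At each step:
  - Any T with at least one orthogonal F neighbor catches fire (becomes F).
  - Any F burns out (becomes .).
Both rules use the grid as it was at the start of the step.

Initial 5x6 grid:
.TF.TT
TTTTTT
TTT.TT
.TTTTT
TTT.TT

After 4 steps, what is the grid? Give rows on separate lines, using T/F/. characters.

Step 1: 2 trees catch fire, 1 burn out
  .F..TT
  TTFTTT
  TTT.TT
  .TTTTT
  TTT.TT
Step 2: 3 trees catch fire, 2 burn out
  ....TT
  TF.FTT
  TTF.TT
  .TTTTT
  TTT.TT
Step 3: 4 trees catch fire, 3 burn out
  ....TT
  F...FT
  TF..TT
  .TFTTT
  TTT.TT
Step 4: 7 trees catch fire, 4 burn out
  ....FT
  .....F
  F...FT
  .F.FTT
  TTF.TT

....FT
.....F
F...FT
.F.FTT
TTF.TT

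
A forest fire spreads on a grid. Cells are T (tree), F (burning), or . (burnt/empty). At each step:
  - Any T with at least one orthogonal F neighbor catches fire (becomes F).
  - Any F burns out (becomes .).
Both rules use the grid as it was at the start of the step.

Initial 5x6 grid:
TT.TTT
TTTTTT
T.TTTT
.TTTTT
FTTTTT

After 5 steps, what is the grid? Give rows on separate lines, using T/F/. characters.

Step 1: 1 trees catch fire, 1 burn out
  TT.TTT
  TTTTTT
  T.TTTT
  .TTTTT
  .FTTTT
Step 2: 2 trees catch fire, 1 burn out
  TT.TTT
  TTTTTT
  T.TTTT
  .FTTTT
  ..FTTT
Step 3: 2 trees catch fire, 2 burn out
  TT.TTT
  TTTTTT
  T.TTTT
  ..FTTT
  ...FTT
Step 4: 3 trees catch fire, 2 burn out
  TT.TTT
  TTTTTT
  T.FTTT
  ...FTT
  ....FT
Step 5: 4 trees catch fire, 3 burn out
  TT.TTT
  TTFTTT
  T..FTT
  ....FT
  .....F

TT.TTT
TTFTTT
T..FTT
....FT
.....F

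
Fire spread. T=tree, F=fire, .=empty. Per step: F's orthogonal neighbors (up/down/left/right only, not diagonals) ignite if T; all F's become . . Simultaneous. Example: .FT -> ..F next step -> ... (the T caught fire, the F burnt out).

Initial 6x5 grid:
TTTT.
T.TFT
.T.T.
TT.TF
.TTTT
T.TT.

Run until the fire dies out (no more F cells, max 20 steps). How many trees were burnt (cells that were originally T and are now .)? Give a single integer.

Answer: 18

Derivation:
Step 1: +6 fires, +2 burnt (F count now 6)
Step 2: +2 fires, +6 burnt (F count now 2)
Step 3: +3 fires, +2 burnt (F count now 3)
Step 4: +3 fires, +3 burnt (F count now 3)
Step 5: +2 fires, +3 burnt (F count now 2)
Step 6: +2 fires, +2 burnt (F count now 2)
Step 7: +0 fires, +2 burnt (F count now 0)
Fire out after step 7
Initially T: 19, now '.': 29
Total burnt (originally-T cells now '.'): 18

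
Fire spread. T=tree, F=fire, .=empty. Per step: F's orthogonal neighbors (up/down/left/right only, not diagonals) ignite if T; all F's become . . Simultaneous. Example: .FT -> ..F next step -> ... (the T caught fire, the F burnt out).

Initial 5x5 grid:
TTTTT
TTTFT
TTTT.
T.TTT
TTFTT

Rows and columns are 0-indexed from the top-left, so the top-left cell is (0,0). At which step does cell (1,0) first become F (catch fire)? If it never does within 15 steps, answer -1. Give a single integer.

Step 1: cell (1,0)='T' (+7 fires, +2 burnt)
Step 2: cell (1,0)='T' (+7 fires, +7 burnt)
Step 3: cell (1,0)='F' (+5 fires, +7 burnt)
  -> target ignites at step 3
Step 4: cell (1,0)='.' (+2 fires, +5 burnt)
Step 5: cell (1,0)='.' (+0 fires, +2 burnt)
  fire out at step 5

3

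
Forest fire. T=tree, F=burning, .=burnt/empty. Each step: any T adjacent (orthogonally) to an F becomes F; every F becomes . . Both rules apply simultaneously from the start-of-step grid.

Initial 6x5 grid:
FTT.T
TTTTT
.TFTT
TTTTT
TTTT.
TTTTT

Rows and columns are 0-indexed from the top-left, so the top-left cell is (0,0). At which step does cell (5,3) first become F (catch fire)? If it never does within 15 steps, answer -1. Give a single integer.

Step 1: cell (5,3)='T' (+6 fires, +2 burnt)
Step 2: cell (5,3)='T' (+7 fires, +6 burnt)
Step 3: cell (5,3)='T' (+6 fires, +7 burnt)
Step 4: cell (5,3)='F' (+4 fires, +6 burnt)
  -> target ignites at step 4
Step 5: cell (5,3)='.' (+2 fires, +4 burnt)
Step 6: cell (5,3)='.' (+0 fires, +2 burnt)
  fire out at step 6

4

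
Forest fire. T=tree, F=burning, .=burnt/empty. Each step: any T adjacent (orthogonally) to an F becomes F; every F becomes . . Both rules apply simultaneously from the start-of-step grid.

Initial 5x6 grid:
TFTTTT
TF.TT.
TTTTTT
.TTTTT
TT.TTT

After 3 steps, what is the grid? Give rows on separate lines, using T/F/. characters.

Step 1: 4 trees catch fire, 2 burn out
  F.FTTT
  F..TT.
  TFTTTT
  .TTTTT
  TT.TTT
Step 2: 4 trees catch fire, 4 burn out
  ...FTT
  ...TT.
  F.FTTT
  .FTTTT
  TT.TTT
Step 3: 5 trees catch fire, 4 burn out
  ....FT
  ...FT.
  ...FTT
  ..FTTT
  TF.TTT

....FT
...FT.
...FTT
..FTTT
TF.TTT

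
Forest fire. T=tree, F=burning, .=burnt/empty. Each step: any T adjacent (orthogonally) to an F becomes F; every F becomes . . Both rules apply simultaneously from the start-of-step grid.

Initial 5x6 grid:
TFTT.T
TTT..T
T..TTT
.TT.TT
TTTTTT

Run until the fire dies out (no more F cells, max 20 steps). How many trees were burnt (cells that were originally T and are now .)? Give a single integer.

Answer: 7

Derivation:
Step 1: +3 fires, +1 burnt (F count now 3)
Step 2: +3 fires, +3 burnt (F count now 3)
Step 3: +1 fires, +3 burnt (F count now 1)
Step 4: +0 fires, +1 burnt (F count now 0)
Fire out after step 4
Initially T: 22, now '.': 15
Total burnt (originally-T cells now '.'): 7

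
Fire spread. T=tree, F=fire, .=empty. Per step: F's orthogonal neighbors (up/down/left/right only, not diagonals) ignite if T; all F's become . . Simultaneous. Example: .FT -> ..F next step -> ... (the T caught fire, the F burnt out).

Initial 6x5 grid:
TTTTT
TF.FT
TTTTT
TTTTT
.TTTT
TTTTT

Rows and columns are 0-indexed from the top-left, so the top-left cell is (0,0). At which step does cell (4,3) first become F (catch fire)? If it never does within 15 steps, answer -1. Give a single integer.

Step 1: cell (4,3)='T' (+6 fires, +2 burnt)
Step 2: cell (4,3)='T' (+8 fires, +6 burnt)
Step 3: cell (4,3)='F' (+5 fires, +8 burnt)
  -> target ignites at step 3
Step 4: cell (4,3)='.' (+4 fires, +5 burnt)
Step 5: cell (4,3)='.' (+3 fires, +4 burnt)
Step 6: cell (4,3)='.' (+0 fires, +3 burnt)
  fire out at step 6

3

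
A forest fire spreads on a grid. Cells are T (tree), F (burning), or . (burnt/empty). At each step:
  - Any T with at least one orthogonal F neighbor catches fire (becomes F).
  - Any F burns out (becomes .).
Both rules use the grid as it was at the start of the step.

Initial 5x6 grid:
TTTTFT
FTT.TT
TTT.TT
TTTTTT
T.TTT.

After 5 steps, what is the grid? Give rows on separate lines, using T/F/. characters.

Step 1: 6 trees catch fire, 2 burn out
  FTTF.F
  .FT.FT
  FTT.TT
  TTTTTT
  T.TTT.
Step 2: 7 trees catch fire, 6 burn out
  .FF...
  ..F..F
  .FT.FT
  FTTTTT
  T.TTT.
Step 3: 5 trees catch fire, 7 burn out
  ......
  ......
  ..F..F
  .FTTFT
  F.TTT.
Step 4: 4 trees catch fire, 5 burn out
  ......
  ......
  ......
  ..FF.F
  ..TTF.
Step 5: 2 trees catch fire, 4 burn out
  ......
  ......
  ......
  ......
  ..FF..

......
......
......
......
..FF..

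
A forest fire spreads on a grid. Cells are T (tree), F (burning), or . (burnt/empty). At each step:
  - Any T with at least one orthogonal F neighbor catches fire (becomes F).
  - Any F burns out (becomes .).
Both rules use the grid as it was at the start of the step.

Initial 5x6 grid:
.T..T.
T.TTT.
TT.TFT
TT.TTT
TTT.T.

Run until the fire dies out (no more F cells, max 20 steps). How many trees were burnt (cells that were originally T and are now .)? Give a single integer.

Answer: 10

Derivation:
Step 1: +4 fires, +1 burnt (F count now 4)
Step 2: +5 fires, +4 burnt (F count now 5)
Step 3: +1 fires, +5 burnt (F count now 1)
Step 4: +0 fires, +1 burnt (F count now 0)
Fire out after step 4
Initially T: 19, now '.': 21
Total burnt (originally-T cells now '.'): 10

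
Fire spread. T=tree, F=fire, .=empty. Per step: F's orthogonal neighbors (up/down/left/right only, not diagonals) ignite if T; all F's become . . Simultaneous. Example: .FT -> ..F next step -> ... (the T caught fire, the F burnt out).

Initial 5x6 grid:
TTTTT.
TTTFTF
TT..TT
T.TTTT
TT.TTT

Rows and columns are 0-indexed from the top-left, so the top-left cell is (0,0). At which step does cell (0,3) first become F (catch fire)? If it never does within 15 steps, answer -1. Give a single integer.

Step 1: cell (0,3)='F' (+4 fires, +2 burnt)
  -> target ignites at step 1
Step 2: cell (0,3)='.' (+5 fires, +4 burnt)
Step 3: cell (0,3)='.' (+5 fires, +5 burnt)
Step 4: cell (0,3)='.' (+4 fires, +5 burnt)
Step 5: cell (0,3)='.' (+3 fires, +4 burnt)
Step 6: cell (0,3)='.' (+1 fires, +3 burnt)
Step 7: cell (0,3)='.' (+1 fires, +1 burnt)
Step 8: cell (0,3)='.' (+0 fires, +1 burnt)
  fire out at step 8

1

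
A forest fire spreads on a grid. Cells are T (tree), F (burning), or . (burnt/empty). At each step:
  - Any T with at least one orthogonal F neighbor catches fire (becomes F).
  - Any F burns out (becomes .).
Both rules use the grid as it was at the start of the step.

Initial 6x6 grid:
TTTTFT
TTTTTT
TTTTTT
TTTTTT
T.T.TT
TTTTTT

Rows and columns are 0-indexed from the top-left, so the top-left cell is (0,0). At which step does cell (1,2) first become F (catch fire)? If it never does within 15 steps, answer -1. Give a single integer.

Step 1: cell (1,2)='T' (+3 fires, +1 burnt)
Step 2: cell (1,2)='T' (+4 fires, +3 burnt)
Step 3: cell (1,2)='F' (+5 fires, +4 burnt)
  -> target ignites at step 3
Step 4: cell (1,2)='.' (+6 fires, +5 burnt)
Step 5: cell (1,2)='.' (+5 fires, +6 burnt)
Step 6: cell (1,2)='.' (+5 fires, +5 burnt)
Step 7: cell (1,2)='.' (+2 fires, +5 burnt)
Step 8: cell (1,2)='.' (+2 fires, +2 burnt)
Step 9: cell (1,2)='.' (+1 fires, +2 burnt)
Step 10: cell (1,2)='.' (+0 fires, +1 burnt)
  fire out at step 10

3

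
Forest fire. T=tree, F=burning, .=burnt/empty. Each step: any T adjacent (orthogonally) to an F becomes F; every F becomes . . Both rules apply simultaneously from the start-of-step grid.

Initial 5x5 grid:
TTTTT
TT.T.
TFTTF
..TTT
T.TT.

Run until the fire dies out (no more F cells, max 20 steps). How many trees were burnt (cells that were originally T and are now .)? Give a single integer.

Answer: 16

Derivation:
Step 1: +5 fires, +2 burnt (F count now 5)
Step 2: +5 fires, +5 burnt (F count now 5)
Step 3: +5 fires, +5 burnt (F count now 5)
Step 4: +1 fires, +5 burnt (F count now 1)
Step 5: +0 fires, +1 burnt (F count now 0)
Fire out after step 5
Initially T: 17, now '.': 24
Total burnt (originally-T cells now '.'): 16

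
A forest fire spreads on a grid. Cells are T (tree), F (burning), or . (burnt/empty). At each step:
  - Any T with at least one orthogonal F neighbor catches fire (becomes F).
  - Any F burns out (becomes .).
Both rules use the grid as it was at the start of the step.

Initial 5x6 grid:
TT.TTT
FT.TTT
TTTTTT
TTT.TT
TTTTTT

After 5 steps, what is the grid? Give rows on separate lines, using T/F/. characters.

Step 1: 3 trees catch fire, 1 burn out
  FT.TTT
  .F.TTT
  FTTTTT
  TTT.TT
  TTTTTT
Step 2: 3 trees catch fire, 3 burn out
  .F.TTT
  ...TTT
  .FTTTT
  FTT.TT
  TTTTTT
Step 3: 3 trees catch fire, 3 burn out
  ...TTT
  ...TTT
  ..FTTT
  .FT.TT
  FTTTTT
Step 4: 3 trees catch fire, 3 burn out
  ...TTT
  ...TTT
  ...FTT
  ..F.TT
  .FTTTT
Step 5: 3 trees catch fire, 3 burn out
  ...TTT
  ...FTT
  ....FT
  ....TT
  ..FTTT

...TTT
...FTT
....FT
....TT
..FTTT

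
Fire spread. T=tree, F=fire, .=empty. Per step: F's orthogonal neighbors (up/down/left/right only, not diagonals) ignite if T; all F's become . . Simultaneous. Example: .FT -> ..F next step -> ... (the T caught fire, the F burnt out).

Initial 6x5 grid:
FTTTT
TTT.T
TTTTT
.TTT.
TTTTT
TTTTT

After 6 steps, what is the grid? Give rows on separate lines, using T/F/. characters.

Step 1: 2 trees catch fire, 1 burn out
  .FTTT
  FTT.T
  TTTTT
  .TTT.
  TTTTT
  TTTTT
Step 2: 3 trees catch fire, 2 burn out
  ..FTT
  .FT.T
  FTTTT
  .TTT.
  TTTTT
  TTTTT
Step 3: 3 trees catch fire, 3 burn out
  ...FT
  ..F.T
  .FTTT
  .TTT.
  TTTTT
  TTTTT
Step 4: 3 trees catch fire, 3 burn out
  ....F
  ....T
  ..FTT
  .FTT.
  TTTTT
  TTTTT
Step 5: 4 trees catch fire, 3 burn out
  .....
  ....F
  ...FT
  ..FT.
  TFTTT
  TTTTT
Step 6: 5 trees catch fire, 4 burn out
  .....
  .....
  ....F
  ...F.
  F.FTT
  TFTTT

.....
.....
....F
...F.
F.FTT
TFTTT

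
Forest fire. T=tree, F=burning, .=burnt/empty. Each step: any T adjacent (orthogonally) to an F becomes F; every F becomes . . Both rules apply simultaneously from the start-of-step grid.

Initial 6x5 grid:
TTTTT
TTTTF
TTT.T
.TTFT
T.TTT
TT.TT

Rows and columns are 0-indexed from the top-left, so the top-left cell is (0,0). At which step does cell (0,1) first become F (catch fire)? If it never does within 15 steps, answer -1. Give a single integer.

Step 1: cell (0,1)='T' (+6 fires, +2 burnt)
Step 2: cell (0,1)='T' (+7 fires, +6 burnt)
Step 3: cell (0,1)='T' (+4 fires, +7 burnt)
Step 4: cell (0,1)='F' (+3 fires, +4 burnt)
  -> target ignites at step 4
Step 5: cell (0,1)='.' (+1 fires, +3 burnt)
Step 6: cell (0,1)='.' (+0 fires, +1 burnt)
  fire out at step 6

4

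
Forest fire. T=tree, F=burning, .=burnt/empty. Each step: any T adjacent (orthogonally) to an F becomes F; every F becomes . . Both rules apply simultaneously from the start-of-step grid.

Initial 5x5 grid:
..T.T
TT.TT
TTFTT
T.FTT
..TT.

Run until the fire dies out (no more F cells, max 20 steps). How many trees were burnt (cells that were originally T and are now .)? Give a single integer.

Answer: 14

Derivation:
Step 1: +4 fires, +2 burnt (F count now 4)
Step 2: +6 fires, +4 burnt (F count now 6)
Step 3: +3 fires, +6 burnt (F count now 3)
Step 4: +1 fires, +3 burnt (F count now 1)
Step 5: +0 fires, +1 burnt (F count now 0)
Fire out after step 5
Initially T: 15, now '.': 24
Total burnt (originally-T cells now '.'): 14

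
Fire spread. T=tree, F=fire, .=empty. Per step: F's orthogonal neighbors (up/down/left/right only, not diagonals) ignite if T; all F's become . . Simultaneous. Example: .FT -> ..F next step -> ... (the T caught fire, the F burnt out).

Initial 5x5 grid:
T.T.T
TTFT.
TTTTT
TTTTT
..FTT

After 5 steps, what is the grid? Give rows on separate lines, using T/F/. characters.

Step 1: 6 trees catch fire, 2 burn out
  T.F.T
  TF.F.
  TTFTT
  TTFTT
  ...FT
Step 2: 6 trees catch fire, 6 burn out
  T...T
  F....
  TF.FT
  TF.FT
  ....F
Step 3: 5 trees catch fire, 6 burn out
  F...T
  .....
  F...F
  F...F
  .....
Step 4: 0 trees catch fire, 5 burn out
  ....T
  .....
  .....
  .....
  .....
Step 5: 0 trees catch fire, 0 burn out
  ....T
  .....
  .....
  .....
  .....

....T
.....
.....
.....
.....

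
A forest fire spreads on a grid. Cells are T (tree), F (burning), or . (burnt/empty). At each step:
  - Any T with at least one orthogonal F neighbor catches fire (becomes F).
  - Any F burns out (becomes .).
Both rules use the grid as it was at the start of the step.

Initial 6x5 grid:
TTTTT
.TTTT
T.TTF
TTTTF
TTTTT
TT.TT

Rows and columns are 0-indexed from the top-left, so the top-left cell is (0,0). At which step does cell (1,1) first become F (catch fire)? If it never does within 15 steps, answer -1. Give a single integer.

Step 1: cell (1,1)='T' (+4 fires, +2 burnt)
Step 2: cell (1,1)='T' (+6 fires, +4 burnt)
Step 3: cell (1,1)='T' (+5 fires, +6 burnt)
Step 4: cell (1,1)='F' (+4 fires, +5 burnt)
  -> target ignites at step 4
Step 5: cell (1,1)='.' (+4 fires, +4 burnt)
Step 6: cell (1,1)='.' (+2 fires, +4 burnt)
Step 7: cell (1,1)='.' (+0 fires, +2 burnt)
  fire out at step 7

4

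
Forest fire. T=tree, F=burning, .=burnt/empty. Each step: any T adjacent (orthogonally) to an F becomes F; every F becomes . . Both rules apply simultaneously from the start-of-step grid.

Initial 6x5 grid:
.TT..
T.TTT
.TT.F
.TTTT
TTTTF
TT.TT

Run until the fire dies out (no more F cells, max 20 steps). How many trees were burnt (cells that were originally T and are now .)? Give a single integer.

Step 1: +4 fires, +2 burnt (F count now 4)
Step 2: +4 fires, +4 burnt (F count now 4)
Step 3: +3 fires, +4 burnt (F count now 3)
Step 4: +5 fires, +3 burnt (F count now 5)
Step 5: +3 fires, +5 burnt (F count now 3)
Step 6: +0 fires, +3 burnt (F count now 0)
Fire out after step 6
Initially T: 20, now '.': 29
Total burnt (originally-T cells now '.'): 19

Answer: 19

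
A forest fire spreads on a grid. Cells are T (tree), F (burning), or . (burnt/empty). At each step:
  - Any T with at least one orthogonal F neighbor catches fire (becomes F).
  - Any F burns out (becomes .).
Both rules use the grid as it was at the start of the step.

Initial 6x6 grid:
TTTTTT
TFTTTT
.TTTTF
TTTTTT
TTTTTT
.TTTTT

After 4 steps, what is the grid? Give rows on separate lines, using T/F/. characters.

Step 1: 7 trees catch fire, 2 burn out
  TFTTTT
  F.FTTF
  .FTTF.
  TTTTTF
  TTTTTT
  .TTTTT
Step 2: 10 trees catch fire, 7 burn out
  F.FTTF
  ...FF.
  ..FF..
  TFTTF.
  TTTTTF
  .TTTTT
Step 3: 8 trees catch fire, 10 burn out
  ...FF.
  ......
  ......
  F.FF..
  TFTTF.
  .TTTTF
Step 4: 5 trees catch fire, 8 burn out
  ......
  ......
  ......
  ......
  F.FF..
  .FTTF.

......
......
......
......
F.FF..
.FTTF.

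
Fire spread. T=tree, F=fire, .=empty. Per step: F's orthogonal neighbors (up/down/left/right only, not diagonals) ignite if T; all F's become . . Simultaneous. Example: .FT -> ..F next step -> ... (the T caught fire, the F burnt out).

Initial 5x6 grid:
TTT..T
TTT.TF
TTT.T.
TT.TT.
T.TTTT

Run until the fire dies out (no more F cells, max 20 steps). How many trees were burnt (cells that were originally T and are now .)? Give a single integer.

Answer: 9

Derivation:
Step 1: +2 fires, +1 burnt (F count now 2)
Step 2: +1 fires, +2 burnt (F count now 1)
Step 3: +1 fires, +1 burnt (F count now 1)
Step 4: +2 fires, +1 burnt (F count now 2)
Step 5: +2 fires, +2 burnt (F count now 2)
Step 6: +1 fires, +2 burnt (F count now 1)
Step 7: +0 fires, +1 burnt (F count now 0)
Fire out after step 7
Initially T: 21, now '.': 18
Total burnt (originally-T cells now '.'): 9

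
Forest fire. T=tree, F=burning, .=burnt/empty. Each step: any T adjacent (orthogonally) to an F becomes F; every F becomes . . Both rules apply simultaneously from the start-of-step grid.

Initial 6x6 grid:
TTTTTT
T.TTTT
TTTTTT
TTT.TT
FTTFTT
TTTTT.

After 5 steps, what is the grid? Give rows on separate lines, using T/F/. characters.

Step 1: 6 trees catch fire, 2 burn out
  TTTTTT
  T.TTTT
  TTTTTT
  FTT.TT
  .FF.FT
  FTTFT.
Step 2: 8 trees catch fire, 6 burn out
  TTTTTT
  T.TTTT
  FTTTTT
  .FF.FT
  .....F
  .FF.F.
Step 3: 5 trees catch fire, 8 burn out
  TTTTTT
  F.TTTT
  .FFTFT
  .....F
  ......
  ......
Step 4: 5 trees catch fire, 5 burn out
  FTTTTT
  ..FTFT
  ...F.F
  ......
  ......
  ......
Step 5: 5 trees catch fire, 5 burn out
  .FFTFT
  ...F.F
  ......
  ......
  ......
  ......

.FFTFT
...F.F
......
......
......
......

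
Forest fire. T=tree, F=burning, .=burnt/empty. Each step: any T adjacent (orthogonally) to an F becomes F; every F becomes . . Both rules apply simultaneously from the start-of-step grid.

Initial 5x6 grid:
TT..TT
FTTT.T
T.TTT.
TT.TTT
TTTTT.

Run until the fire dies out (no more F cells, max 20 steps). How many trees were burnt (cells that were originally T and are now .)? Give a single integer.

Step 1: +3 fires, +1 burnt (F count now 3)
Step 2: +3 fires, +3 burnt (F count now 3)
Step 3: +4 fires, +3 burnt (F count now 4)
Step 4: +2 fires, +4 burnt (F count now 2)
Step 5: +3 fires, +2 burnt (F count now 3)
Step 6: +2 fires, +3 burnt (F count now 2)
Step 7: +2 fires, +2 burnt (F count now 2)
Step 8: +0 fires, +2 burnt (F count now 0)
Fire out after step 8
Initially T: 22, now '.': 27
Total burnt (originally-T cells now '.'): 19

Answer: 19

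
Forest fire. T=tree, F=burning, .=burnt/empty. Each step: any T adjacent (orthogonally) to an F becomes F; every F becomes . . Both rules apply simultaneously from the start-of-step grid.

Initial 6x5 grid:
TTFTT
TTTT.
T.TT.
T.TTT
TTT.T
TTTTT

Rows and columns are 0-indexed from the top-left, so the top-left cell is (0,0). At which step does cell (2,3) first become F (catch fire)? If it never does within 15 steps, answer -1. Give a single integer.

Step 1: cell (2,3)='T' (+3 fires, +1 burnt)
Step 2: cell (2,3)='T' (+5 fires, +3 burnt)
Step 3: cell (2,3)='F' (+3 fires, +5 burnt)
  -> target ignites at step 3
Step 4: cell (2,3)='.' (+3 fires, +3 burnt)
Step 5: cell (2,3)='.' (+4 fires, +3 burnt)
Step 6: cell (2,3)='.' (+4 fires, +4 burnt)
Step 7: cell (2,3)='.' (+2 fires, +4 burnt)
Step 8: cell (2,3)='.' (+0 fires, +2 burnt)
  fire out at step 8

3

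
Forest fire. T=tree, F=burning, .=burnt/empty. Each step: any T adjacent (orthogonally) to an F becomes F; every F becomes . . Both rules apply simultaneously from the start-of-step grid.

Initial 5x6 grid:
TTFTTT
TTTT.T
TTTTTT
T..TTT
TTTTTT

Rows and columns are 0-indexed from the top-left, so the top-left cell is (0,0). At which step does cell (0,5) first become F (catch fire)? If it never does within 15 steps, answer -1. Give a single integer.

Step 1: cell (0,5)='T' (+3 fires, +1 burnt)
Step 2: cell (0,5)='T' (+5 fires, +3 burnt)
Step 3: cell (0,5)='F' (+4 fires, +5 burnt)
  -> target ignites at step 3
Step 4: cell (0,5)='.' (+4 fires, +4 burnt)
Step 5: cell (0,5)='.' (+4 fires, +4 burnt)
Step 6: cell (0,5)='.' (+4 fires, +4 burnt)
Step 7: cell (0,5)='.' (+2 fires, +4 burnt)
Step 8: cell (0,5)='.' (+0 fires, +2 burnt)
  fire out at step 8

3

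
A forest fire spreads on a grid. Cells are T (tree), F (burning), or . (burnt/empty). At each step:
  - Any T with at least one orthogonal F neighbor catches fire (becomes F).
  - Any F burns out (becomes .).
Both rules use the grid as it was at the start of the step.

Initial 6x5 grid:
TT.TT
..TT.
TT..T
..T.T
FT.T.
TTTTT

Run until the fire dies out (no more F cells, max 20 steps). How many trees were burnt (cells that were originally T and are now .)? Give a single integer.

Answer: 7

Derivation:
Step 1: +2 fires, +1 burnt (F count now 2)
Step 2: +1 fires, +2 burnt (F count now 1)
Step 3: +1 fires, +1 burnt (F count now 1)
Step 4: +1 fires, +1 burnt (F count now 1)
Step 5: +2 fires, +1 burnt (F count now 2)
Step 6: +0 fires, +2 burnt (F count now 0)
Fire out after step 6
Initially T: 18, now '.': 19
Total burnt (originally-T cells now '.'): 7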